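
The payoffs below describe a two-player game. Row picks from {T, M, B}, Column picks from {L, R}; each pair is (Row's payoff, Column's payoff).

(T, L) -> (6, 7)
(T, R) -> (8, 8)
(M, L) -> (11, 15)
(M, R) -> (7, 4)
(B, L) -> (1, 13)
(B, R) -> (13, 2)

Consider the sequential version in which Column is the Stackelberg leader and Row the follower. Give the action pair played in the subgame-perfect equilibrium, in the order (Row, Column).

Work backward from Row's decision.
- L → Row plays M (best of 6, 11, 1); Column gets 15.
- R → Row plays B (best of 8, 7, 13); Column gets 2.
Column's induced payoffs are 15, 2, so Column commits to L. Subgame-perfect outcome: (M, L) with payoffs (11, 15).

(M, L)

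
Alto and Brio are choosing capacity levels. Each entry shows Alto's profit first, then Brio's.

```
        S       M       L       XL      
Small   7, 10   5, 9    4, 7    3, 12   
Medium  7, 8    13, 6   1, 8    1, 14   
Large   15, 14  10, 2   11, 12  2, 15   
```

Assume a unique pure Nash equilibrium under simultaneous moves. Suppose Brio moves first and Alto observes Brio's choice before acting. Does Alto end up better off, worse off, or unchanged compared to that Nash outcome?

Backward induction with Brio moving first.
- S → Alto plays Large (best of 7, 7, 15); Brio gets 14.
- M → Alto plays Medium (best of 5, 13, 10); Brio gets 6.
- L → Alto plays Large (best of 4, 1, 11); Brio gets 12.
- XL → Alto plays Small (best of 3, 1, 2); Brio gets 12.
Among 14, 6, 12, 12, the best is 14 at S. Subgame-perfect outcome: (Large, S) with payoffs (15, 14).
For the simultaneous game, intersect best replies.
Alto's best replies: S→Large; M→Medium; L→Large; XL→Small.
Brio's best replies: Small→XL; Medium→XL; Large→XL.
Only (Small, XL) has each player best-responding; Nash payoffs (3, 12).
Alto earns 15 sequentially versus 3 at the Nash outcome: better off.

better off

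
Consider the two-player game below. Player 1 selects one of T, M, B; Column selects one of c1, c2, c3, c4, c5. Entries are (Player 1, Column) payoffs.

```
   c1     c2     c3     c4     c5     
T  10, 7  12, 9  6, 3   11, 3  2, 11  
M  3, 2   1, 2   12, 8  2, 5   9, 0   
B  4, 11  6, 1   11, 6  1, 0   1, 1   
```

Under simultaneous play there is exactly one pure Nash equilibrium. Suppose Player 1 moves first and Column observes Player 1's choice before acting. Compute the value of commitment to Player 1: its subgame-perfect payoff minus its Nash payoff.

0

Column best-responds to each possible Player 1 move:
- T → Column plays c5 (best of 7, 9, 3, 3, 11); Player 1 gets 2.
- M → Column plays c3 (best of 2, 2, 8, 5, 0); Player 1 gets 12.
- B → Column plays c1 (best of 11, 1, 6, 0, 1); Player 1 gets 4.
Maximizing over 2, 12, 4, Player 1 chooses M. Subgame-perfect outcome: (M, c3) with payoffs (12, 8).
Now find the simultaneous Nash equilibrium.
Player 1's best replies: c1→T; c2→T; c3→M; c4→T; c5→M.
Column's best replies: T→c5; M→c3; B→c1.
The unique mutual best reply is (M, c3), giving (12, 8).
Player 1's commitment gain: 12 − 12 = 0.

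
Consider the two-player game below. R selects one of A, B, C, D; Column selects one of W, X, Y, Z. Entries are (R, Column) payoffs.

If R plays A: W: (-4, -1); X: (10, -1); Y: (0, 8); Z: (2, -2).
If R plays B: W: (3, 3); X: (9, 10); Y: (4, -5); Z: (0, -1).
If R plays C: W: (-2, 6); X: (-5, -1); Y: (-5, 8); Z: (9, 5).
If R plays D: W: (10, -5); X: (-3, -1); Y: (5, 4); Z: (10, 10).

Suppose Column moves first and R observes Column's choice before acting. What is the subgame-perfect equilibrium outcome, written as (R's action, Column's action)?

(D, Z)

R best-responds to each possible Column move:
- W: BR = D, leader payoff -5.
- X: BR = A, leader payoff -1.
- Y: BR = D, leader payoff 4.
- Z: BR = D, leader payoff 10.
Column's induced payoffs are -5, -1, 4, 10, so Column commits to Z. Subgame-perfect outcome: (D, Z) with payoffs (10, 10).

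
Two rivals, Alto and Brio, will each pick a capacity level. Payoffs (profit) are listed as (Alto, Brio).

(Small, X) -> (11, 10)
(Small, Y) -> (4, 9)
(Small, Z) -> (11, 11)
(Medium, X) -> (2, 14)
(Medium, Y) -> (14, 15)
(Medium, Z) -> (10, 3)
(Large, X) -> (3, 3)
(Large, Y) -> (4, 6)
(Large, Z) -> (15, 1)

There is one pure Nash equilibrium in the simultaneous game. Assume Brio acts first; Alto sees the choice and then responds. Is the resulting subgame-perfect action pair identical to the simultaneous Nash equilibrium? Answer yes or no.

Solve by backward induction (Brio leads).
- X: Alto compares 11, 2, 3 and picks Small; Brio would get 10.
- Y: Alto compares 4, 14, 4 and picks Medium; Brio would get 15.
- Z: Alto compares 11, 10, 15 and picks Large; Brio would get 1.
Maximizing over 10, 15, 1, Brio chooses Y. Subgame-perfect outcome: (Medium, Y) with payoffs (14, 15).
Under simultaneous play:
Alto's best replies: X→Small; Y→Medium; Z→Large.
Brio's best replies: Small→Z; Medium→Y; Large→Y.
The unique mutual best reply is (Medium, Y), giving (14, 15).
Sequential outcome (Medium, Y) coincides with the Nash profile (Medium, Y).

yes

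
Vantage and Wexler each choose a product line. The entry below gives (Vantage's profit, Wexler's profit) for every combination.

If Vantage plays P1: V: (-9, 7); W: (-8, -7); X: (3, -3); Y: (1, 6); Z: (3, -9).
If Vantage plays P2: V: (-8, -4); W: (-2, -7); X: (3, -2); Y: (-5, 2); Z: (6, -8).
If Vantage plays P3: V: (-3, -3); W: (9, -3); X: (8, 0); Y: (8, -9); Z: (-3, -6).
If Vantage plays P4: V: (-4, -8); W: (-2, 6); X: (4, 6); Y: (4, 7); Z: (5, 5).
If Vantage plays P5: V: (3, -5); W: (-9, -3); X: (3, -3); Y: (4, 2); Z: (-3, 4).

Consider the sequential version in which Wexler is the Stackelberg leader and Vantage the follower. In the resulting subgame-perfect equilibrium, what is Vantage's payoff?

8

Work backward from Vantage's decision.
- V: Vantage compares -9, -8, -3, -4, 3 and picks P5; Wexler would get -5.
- W: Vantage compares -8, -2, 9, -2, -9 and picks P3; Wexler would get -3.
- X: Vantage compares 3, 3, 8, 4, 3 and picks P3; Wexler would get 0.
- Y: Vantage compares 1, -5, 8, 4, 4 and picks P3; Wexler would get -9.
- Z: Vantage compares 3, 6, -3, 5, -3 and picks P2; Wexler would get -8.
Maximizing over -5, -3, 0, -9, -8, Wexler chooses X. Subgame-perfect outcome: (P3, X) with payoffs (8, 0).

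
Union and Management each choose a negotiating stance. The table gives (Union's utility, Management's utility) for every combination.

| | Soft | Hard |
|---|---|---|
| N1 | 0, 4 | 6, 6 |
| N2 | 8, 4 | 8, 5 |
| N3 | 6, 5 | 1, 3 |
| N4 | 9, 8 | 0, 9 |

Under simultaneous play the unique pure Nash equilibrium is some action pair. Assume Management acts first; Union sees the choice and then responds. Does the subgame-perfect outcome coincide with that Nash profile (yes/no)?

Backward induction with Management moving first.
- Soft → Union plays N4 (best of 0, 8, 6, 9); Management gets 8.
- Hard → Union plays N2 (best of 6, 8, 1, 0); Management gets 5.
Management's induced payoffs are 8, 5, so Management commits to Soft. Subgame-perfect outcome: (N4, Soft) with payoffs (9, 8).
For the simultaneous game, intersect best replies.
Union's best replies: Soft→N4; Hard→N2.
Management's best replies: N1→Hard; N2→Hard; N3→Soft; N4→Hard.
The unique mutual best reply is (N2, Hard), giving (8, 5).
Sequential outcome (N4, Soft) differs from the Nash profile (N2, Hard).

no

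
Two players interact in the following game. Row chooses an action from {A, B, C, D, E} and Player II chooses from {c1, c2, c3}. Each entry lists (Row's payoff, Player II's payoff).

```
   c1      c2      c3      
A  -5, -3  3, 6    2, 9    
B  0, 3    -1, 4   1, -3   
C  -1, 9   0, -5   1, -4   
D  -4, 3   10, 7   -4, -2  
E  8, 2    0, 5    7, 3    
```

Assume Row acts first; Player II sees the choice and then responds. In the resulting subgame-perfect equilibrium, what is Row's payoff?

Player II best-responds to each possible Row move:
- A: BR = c3, leader payoff 2.
- B: BR = c2, leader payoff -1.
- C: BR = c1, leader payoff -1.
- D: BR = c2, leader payoff 10.
- E: BR = c2, leader payoff 0.
Among 2, -1, -1, 10, 0, the best is 10 at D. Subgame-perfect outcome: (D, c2) with payoffs (10, 7).

10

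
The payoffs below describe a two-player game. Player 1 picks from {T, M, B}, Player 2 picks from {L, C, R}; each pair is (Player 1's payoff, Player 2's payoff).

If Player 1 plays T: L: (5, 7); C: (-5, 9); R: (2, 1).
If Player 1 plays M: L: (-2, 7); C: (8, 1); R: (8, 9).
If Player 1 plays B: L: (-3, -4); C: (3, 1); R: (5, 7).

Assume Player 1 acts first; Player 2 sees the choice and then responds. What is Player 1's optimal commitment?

M

Player 2 best-responds to each possible Player 1 move:
- T: Player 2 compares 7, 9, 1 and picks C; Player 1 would get -5.
- M: Player 2 compares 7, 1, 9 and picks R; Player 1 would get 8.
- B: Player 2 compares -4, 1, 7 and picks R; Player 1 would get 5.
Player 1's induced payoffs are -5, 8, 5, so Player 1 commits to M. Subgame-perfect outcome: (M, R) with payoffs (8, 9).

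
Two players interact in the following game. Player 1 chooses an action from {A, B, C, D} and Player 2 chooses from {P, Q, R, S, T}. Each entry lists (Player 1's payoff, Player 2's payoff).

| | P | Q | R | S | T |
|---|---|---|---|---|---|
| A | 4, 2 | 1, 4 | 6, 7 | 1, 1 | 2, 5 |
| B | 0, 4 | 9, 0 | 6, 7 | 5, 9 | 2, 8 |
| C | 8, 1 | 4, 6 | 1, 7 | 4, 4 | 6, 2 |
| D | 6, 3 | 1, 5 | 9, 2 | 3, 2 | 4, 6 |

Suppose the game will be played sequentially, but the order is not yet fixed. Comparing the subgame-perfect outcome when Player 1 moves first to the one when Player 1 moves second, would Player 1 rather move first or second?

first

If Player 1 leads: Player 2's best replies are A→R, B→S, C→R, D→T; Player 1's induced payoffs 6, 5, 1, 4; outcome (A, R), payoffs (6, 7).
If Player 2 leads: Player 1's best replies are P→C, Q→B, R→D, S→B, T→C; Player 2's induced payoffs 1, 0, 2, 9, 2; outcome (B, S), payoffs (5, 9).
Player 1 gets 6 moving first and 5 moving second, so Player 1 prefers to move first.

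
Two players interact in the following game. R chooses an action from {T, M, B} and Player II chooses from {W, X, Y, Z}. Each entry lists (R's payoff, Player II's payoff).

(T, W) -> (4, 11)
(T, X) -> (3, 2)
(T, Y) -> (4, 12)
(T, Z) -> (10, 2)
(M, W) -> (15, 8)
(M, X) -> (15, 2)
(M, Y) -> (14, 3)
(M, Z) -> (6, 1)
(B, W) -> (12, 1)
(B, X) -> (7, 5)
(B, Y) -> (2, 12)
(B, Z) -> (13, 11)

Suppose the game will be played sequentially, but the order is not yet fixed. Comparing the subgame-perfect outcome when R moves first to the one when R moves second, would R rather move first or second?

If R leads: Player II's best replies are T→Y, M→W, B→Y; R's induced payoffs 4, 15, 2; outcome (M, W), payoffs (15, 8).
If Player II leads: R's best replies are W→M, X→M, Y→M, Z→B; Player II's induced payoffs 8, 2, 3, 11; outcome (B, Z), payoffs (13, 11).
R gets 15 moving first and 13 moving second, so R prefers to move first.

first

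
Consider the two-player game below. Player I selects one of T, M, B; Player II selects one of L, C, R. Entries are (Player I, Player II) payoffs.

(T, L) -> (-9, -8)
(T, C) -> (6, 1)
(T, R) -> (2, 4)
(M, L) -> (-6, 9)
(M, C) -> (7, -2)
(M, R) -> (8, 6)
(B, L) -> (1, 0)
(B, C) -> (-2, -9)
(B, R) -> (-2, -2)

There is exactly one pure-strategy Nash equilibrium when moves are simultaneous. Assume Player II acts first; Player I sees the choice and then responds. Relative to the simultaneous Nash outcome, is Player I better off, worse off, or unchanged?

Backward induction with Player II moving first.
- L: BR = B, leader payoff 0.
- C: BR = M, leader payoff -2.
- R: BR = M, leader payoff 6.
Player II's induced payoffs are 0, -2, 6, so Player II commits to R. Subgame-perfect outcome: (M, R) with payoffs (8, 6).
For the simultaneous game, intersect best replies.
Player I's best replies: L→B; C→M; R→M.
Player II's best replies: T→R; M→L; B→L.
The unique mutual best reply is (B, L), giving (1, 0).
Player I earns 8 sequentially versus 1 at the Nash outcome: better off.

better off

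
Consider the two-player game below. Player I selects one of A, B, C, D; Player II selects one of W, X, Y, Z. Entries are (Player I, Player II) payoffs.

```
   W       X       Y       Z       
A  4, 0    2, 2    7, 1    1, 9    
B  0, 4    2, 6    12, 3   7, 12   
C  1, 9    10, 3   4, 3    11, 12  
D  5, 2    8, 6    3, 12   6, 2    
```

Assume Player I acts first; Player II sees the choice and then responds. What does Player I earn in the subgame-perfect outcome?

Backward induction with Player I moving first.
- A → Player II plays Z (best of 0, 2, 1, 9); Player I gets 1.
- B → Player II plays Z (best of 4, 6, 3, 12); Player I gets 7.
- C → Player II plays Z (best of 9, 3, 3, 12); Player I gets 11.
- D → Player II plays Y (best of 2, 6, 12, 2); Player I gets 3.
Player I's induced payoffs are 1, 7, 11, 3, so Player I commits to C. Subgame-perfect outcome: (C, Z) with payoffs (11, 12).

11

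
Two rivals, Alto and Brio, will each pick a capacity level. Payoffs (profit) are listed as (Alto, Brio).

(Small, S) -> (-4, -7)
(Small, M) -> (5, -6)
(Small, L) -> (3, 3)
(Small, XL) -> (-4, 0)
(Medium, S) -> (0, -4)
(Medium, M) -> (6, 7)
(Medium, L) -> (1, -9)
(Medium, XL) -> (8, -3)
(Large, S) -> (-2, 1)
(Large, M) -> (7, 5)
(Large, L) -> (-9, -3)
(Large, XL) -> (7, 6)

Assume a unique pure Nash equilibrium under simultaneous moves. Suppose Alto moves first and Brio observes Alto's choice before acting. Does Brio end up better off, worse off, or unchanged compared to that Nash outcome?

better off

Brio best-responds to each possible Alto move:
- Small: BR = L, leader payoff 3.
- Medium: BR = M, leader payoff 6.
- Large: BR = XL, leader payoff 7.
Among 3, 6, 7, the best is 7 at Large. Subgame-perfect outcome: (Large, XL) with payoffs (7, 6).
Now find the simultaneous Nash equilibrium.
Alto's best replies: S→Medium; M→Large; L→Small; XL→Medium.
Brio's best replies: Small→L; Medium→M; Large→XL.
Only (Small, L) has each player best-responding; Nash payoffs (3, 3).
Brio earns 6 sequentially versus 3 at the Nash outcome: better off.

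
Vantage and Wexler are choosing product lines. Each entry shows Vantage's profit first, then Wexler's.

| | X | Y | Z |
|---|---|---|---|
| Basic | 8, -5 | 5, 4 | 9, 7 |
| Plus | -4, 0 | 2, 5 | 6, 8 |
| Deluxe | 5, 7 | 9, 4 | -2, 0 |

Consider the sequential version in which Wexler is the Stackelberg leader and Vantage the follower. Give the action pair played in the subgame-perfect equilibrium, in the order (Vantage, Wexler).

(Basic, Z)

Backward induction with Wexler moving first.
- X → Vantage plays Basic (best of 8, -4, 5); Wexler gets -5.
- Y → Vantage plays Deluxe (best of 5, 2, 9); Wexler gets 4.
- Z → Vantage plays Basic (best of 9, 6, -2); Wexler gets 7.
Maximizing over -5, 4, 7, Wexler chooses Z. Subgame-perfect outcome: (Basic, Z) with payoffs (9, 7).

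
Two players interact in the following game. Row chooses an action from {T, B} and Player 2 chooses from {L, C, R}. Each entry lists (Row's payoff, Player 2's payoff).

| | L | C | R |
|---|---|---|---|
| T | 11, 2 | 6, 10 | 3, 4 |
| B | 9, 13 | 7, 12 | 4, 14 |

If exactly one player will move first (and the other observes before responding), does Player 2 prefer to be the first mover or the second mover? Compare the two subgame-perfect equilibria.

first

If Row leads: Player 2's best replies are T→C, B→R; Row's induced payoffs 6, 4; outcome (T, C), payoffs (6, 10).
If Player 2 leads: Row's best replies are L→T, C→B, R→B; Player 2's induced payoffs 2, 12, 14; outcome (B, R), payoffs (4, 14).
Player 2 gets 14 moving first and 10 moving second, so Player 2 prefers to move first.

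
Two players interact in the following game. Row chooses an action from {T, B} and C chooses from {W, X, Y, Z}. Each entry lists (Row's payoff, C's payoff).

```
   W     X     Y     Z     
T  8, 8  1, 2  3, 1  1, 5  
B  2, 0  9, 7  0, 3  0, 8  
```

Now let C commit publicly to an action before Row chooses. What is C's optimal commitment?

W

Backward induction with C moving first.
- W → Row plays T (best of 8, 2); C gets 8.
- X → Row plays B (best of 1, 9); C gets 7.
- Y → Row plays T (best of 3, 0); C gets 1.
- Z → Row plays T (best of 1, 0); C gets 5.
Maximizing over 8, 7, 1, 5, C chooses W. Subgame-perfect outcome: (T, W) with payoffs (8, 8).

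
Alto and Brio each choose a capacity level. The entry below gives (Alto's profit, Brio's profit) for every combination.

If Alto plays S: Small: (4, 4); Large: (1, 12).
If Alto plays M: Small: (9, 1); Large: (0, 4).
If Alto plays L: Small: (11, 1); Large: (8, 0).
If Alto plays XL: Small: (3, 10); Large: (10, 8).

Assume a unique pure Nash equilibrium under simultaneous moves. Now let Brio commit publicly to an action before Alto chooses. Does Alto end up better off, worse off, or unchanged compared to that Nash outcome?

worse off

Alto best-responds to each possible Brio move:
- Small: BR = L, leader payoff 1.
- Large: BR = XL, leader payoff 8.
Among 1, 8, the best is 8 at Large. Subgame-perfect outcome: (XL, Large) with payoffs (10, 8).
Under simultaneous play:
Alto's best replies: Small→L; Large→XL.
Brio's best replies: S→Large; M→Large; L→Small; XL→Small.
The unique mutual best reply is (L, Small), giving (11, 1).
Alto earns 10 sequentially versus 11 at the Nash outcome: worse off.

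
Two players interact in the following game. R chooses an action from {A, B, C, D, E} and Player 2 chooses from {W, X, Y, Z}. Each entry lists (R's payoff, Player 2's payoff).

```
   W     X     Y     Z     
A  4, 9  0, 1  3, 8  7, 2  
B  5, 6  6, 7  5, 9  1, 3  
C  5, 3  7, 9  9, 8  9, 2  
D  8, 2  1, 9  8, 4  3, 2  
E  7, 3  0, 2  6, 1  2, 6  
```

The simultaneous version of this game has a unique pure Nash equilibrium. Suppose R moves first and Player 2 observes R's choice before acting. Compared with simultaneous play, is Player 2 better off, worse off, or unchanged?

Player 2 best-responds to each possible R move:
- A → Player 2 plays W (best of 9, 1, 8, 2); R gets 4.
- B → Player 2 plays Y (best of 6, 7, 9, 3); R gets 5.
- C → Player 2 plays X (best of 3, 9, 8, 2); R gets 7.
- D → Player 2 plays X (best of 2, 9, 4, 2); R gets 1.
- E → Player 2 plays Z (best of 3, 2, 1, 6); R gets 2.
Maximizing over 4, 5, 7, 1, 2, R chooses C. Subgame-perfect outcome: (C, X) with payoffs (7, 9).
Under simultaneous play:
R's best replies: W→D; X→C; Y→C; Z→C.
Player 2's best replies: A→W; B→Y; C→X; D→X; E→Z.
Only (C, X) has each player best-responding; Nash payoffs (7, 9).
Player 2 earns 9 sequentially versus 9 at the Nash outcome: unchanged.

unchanged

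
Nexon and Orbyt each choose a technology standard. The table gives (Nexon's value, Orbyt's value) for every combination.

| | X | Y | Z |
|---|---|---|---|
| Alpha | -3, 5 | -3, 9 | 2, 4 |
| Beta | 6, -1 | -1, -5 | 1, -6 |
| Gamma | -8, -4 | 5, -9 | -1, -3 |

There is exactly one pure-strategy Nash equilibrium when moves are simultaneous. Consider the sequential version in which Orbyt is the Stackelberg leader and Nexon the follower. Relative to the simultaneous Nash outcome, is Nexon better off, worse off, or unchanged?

Solve by backward induction (Orbyt leads).
- X: Nexon compares -3, 6, -8 and picks Beta; Orbyt would get -1.
- Y: Nexon compares -3, -1, 5 and picks Gamma; Orbyt would get -9.
- Z: Nexon compares 2, 1, -1 and picks Alpha; Orbyt would get 4.
Orbyt's induced payoffs are -1, -9, 4, so Orbyt commits to Z. Subgame-perfect outcome: (Alpha, Z) with payoffs (2, 4).
Under simultaneous play:
Nexon's best replies: X→Beta; Y→Gamma; Z→Alpha.
Orbyt's best replies: Alpha→Y; Beta→X; Gamma→Z.
The unique mutual best reply is (Beta, X), giving (6, -1).
Nexon earns 2 sequentially versus 6 at the Nash outcome: worse off.

worse off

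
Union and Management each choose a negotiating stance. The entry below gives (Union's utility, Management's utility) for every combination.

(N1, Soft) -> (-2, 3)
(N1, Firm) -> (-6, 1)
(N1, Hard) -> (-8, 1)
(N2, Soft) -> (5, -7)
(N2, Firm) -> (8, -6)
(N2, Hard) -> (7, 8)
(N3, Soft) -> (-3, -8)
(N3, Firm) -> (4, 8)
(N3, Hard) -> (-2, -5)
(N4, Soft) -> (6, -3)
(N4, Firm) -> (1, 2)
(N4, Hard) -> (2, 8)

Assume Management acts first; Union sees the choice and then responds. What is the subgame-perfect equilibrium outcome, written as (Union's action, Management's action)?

(N2, Hard)

Union best-responds to each possible Management move:
- Soft → Union plays N4 (best of -2, 5, -3, 6); Management gets -3.
- Firm → Union plays N2 (best of -6, 8, 4, 1); Management gets -6.
- Hard → Union plays N2 (best of -8, 7, -2, 2); Management gets 8.
Management's induced payoffs are -3, -6, 8, so Management commits to Hard. Subgame-perfect outcome: (N2, Hard) with payoffs (7, 8).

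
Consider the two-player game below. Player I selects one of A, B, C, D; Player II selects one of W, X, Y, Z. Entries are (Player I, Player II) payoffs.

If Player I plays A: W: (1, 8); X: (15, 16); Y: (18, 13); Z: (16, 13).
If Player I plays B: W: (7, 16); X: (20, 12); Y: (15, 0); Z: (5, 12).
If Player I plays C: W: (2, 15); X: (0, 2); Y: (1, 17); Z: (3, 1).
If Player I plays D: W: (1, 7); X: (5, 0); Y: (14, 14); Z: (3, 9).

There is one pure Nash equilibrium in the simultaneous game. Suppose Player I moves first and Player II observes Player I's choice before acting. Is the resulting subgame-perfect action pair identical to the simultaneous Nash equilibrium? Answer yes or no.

Work backward from Player II's decision.
- A → Player II plays X (best of 8, 16, 13, 13); Player I gets 15.
- B → Player II plays W (best of 16, 12, 0, 12); Player I gets 7.
- C → Player II plays Y (best of 15, 2, 17, 1); Player I gets 1.
- D → Player II plays Y (best of 7, 0, 14, 9); Player I gets 14.
Maximizing over 15, 7, 1, 14, Player I chooses A. Subgame-perfect outcome: (A, X) with payoffs (15, 16).
Now find the simultaneous Nash equilibrium.
Player I's best replies: W→B; X→B; Y→A; Z→A.
Player II's best replies: A→X; B→W; C→Y; D→Y.
The unique mutual best reply is (B, W), giving (7, 16).
Sequential outcome (A, X) differs from the Nash profile (B, W).

no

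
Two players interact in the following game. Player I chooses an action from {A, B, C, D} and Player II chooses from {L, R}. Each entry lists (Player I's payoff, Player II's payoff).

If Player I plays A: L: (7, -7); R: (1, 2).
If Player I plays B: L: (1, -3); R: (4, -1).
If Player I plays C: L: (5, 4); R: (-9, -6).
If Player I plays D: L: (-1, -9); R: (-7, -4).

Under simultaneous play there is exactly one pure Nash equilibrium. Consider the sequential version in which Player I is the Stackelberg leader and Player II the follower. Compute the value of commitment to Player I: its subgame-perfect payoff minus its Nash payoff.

1

Backward induction with Player I moving first.
- A: BR = R, leader payoff 1.
- B: BR = R, leader payoff 4.
- C: BR = L, leader payoff 5.
- D: BR = R, leader payoff -7.
Among 1, 4, 5, -7, the best is 5 at C. Subgame-perfect outcome: (C, L) with payoffs (5, 4).
Under simultaneous play:
Player I's best replies: L→A; R→B.
Player II's best replies: A→R; B→R; C→L; D→R.
The unique mutual best reply is (B, R), giving (4, -1).
Player I's commitment gain: 5 − 4 = 1.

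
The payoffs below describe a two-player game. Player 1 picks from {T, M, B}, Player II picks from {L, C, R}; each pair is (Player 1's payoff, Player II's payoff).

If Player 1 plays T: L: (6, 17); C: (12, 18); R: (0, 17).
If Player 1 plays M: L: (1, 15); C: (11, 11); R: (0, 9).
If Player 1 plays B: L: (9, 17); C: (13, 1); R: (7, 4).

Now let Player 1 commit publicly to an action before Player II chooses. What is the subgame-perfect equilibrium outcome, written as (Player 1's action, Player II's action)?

Solve by backward induction (Player 1 leads).
- T → Player II plays C (best of 17, 18, 17); Player 1 gets 12.
- M → Player II plays L (best of 15, 11, 9); Player 1 gets 1.
- B → Player II plays L (best of 17, 1, 4); Player 1 gets 9.
Among 12, 1, 9, the best is 12 at T. Subgame-perfect outcome: (T, C) with payoffs (12, 18).

(T, C)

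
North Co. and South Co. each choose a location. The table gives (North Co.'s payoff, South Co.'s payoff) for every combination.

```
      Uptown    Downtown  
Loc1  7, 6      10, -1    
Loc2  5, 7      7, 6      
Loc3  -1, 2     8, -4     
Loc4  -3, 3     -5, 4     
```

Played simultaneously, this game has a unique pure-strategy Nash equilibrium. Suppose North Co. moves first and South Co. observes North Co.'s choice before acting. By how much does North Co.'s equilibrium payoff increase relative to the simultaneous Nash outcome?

0

Solve by backward induction (North Co. leads).
- Loc1: South Co. compares 6, -1 and picks Uptown; North Co. would get 7.
- Loc2: South Co. compares 7, 6 and picks Uptown; North Co. would get 5.
- Loc3: South Co. compares 2, -4 and picks Uptown; North Co. would get -1.
- Loc4: South Co. compares 3, 4 and picks Downtown; North Co. would get -5.
Maximizing over 7, 5, -1, -5, North Co. chooses Loc1. Subgame-perfect outcome: (Loc1, Uptown) with payoffs (7, 6).
For the simultaneous game, intersect best replies.
North Co.'s best replies: Uptown→Loc1; Downtown→Loc1.
South Co.'s best replies: Loc1→Uptown; Loc2→Uptown; Loc3→Uptown; Loc4→Downtown.
The unique mutual best reply is (Loc1, Uptown), giving (7, 6).
North Co.'s commitment gain: 7 − 7 = 0.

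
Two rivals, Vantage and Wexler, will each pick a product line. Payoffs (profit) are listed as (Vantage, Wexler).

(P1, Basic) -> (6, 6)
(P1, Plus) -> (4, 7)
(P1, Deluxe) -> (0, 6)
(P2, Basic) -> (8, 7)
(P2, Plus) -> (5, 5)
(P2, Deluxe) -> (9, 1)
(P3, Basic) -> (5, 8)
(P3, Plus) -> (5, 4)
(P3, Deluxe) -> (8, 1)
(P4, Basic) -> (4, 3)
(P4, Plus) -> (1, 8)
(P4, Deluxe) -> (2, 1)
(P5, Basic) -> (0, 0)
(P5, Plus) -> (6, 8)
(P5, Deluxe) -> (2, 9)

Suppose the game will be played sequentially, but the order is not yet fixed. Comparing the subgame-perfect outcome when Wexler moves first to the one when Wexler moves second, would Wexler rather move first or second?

first

If Vantage leads: Wexler's best replies are P1→Plus, P2→Basic, P3→Basic, P4→Plus, P5→Deluxe; Vantage's induced payoffs 4, 8, 5, 1, 2; outcome (P2, Basic), payoffs (8, 7).
If Wexler leads: Vantage's best replies are Basic→P2, Plus→P5, Deluxe→P2; Wexler's induced payoffs 7, 8, 1; outcome (P5, Plus), payoffs (6, 8).
Wexler gets 8 moving first and 7 moving second, so Wexler prefers to move first.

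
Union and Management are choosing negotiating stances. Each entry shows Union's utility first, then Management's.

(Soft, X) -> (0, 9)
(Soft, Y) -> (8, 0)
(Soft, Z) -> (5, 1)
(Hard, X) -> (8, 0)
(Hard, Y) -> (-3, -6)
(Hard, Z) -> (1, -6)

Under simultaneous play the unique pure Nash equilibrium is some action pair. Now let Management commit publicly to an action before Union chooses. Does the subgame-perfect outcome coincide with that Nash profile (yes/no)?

no

Solve by backward induction (Management leads).
- X: Union compares 0, 8 and picks Hard; Management would get 0.
- Y: Union compares 8, -3 and picks Soft; Management would get 0.
- Z: Union compares 5, 1 and picks Soft; Management would get 1.
Management's induced payoffs are 0, 0, 1, so Management commits to Z. Subgame-perfect outcome: (Soft, Z) with payoffs (5, 1).
Under simultaneous play:
Union's best replies: X→Hard; Y→Soft; Z→Soft.
Management's best replies: Soft→X; Hard→X.
The unique mutual best reply is (Hard, X), giving (8, 0).
Sequential outcome (Soft, Z) differs from the Nash profile (Hard, X).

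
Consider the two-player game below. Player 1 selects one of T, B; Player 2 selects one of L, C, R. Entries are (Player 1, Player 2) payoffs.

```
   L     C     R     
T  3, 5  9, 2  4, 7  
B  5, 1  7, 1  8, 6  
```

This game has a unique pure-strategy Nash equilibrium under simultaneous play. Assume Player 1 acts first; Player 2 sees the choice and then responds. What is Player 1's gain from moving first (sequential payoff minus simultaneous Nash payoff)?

0

Work backward from Player 2's decision.
- T → Player 2 plays R (best of 5, 2, 7); Player 1 gets 4.
- B → Player 2 plays R (best of 1, 1, 6); Player 1 gets 8.
Player 1's induced payoffs are 4, 8, so Player 1 commits to B. Subgame-perfect outcome: (B, R) with payoffs (8, 6).
For the simultaneous game, intersect best replies.
Player 1's best replies: L→B; C→T; R→B.
Player 2's best replies: T→R; B→R.
The unique mutual best reply is (B, R), giving (8, 6).
Player 1's commitment gain: 8 − 8 = 0.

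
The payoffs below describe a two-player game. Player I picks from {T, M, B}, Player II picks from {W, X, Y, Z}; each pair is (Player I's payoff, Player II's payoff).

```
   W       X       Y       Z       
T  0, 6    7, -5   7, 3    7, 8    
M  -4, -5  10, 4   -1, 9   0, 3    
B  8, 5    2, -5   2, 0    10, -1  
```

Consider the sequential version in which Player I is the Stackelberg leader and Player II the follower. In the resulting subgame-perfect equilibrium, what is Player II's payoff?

5

Player II best-responds to each possible Player I move:
- T: BR = Z, leader payoff 7.
- M: BR = Y, leader payoff -1.
- B: BR = W, leader payoff 8.
Player I's induced payoffs are 7, -1, 8, so Player I commits to B. Subgame-perfect outcome: (B, W) with payoffs (8, 5).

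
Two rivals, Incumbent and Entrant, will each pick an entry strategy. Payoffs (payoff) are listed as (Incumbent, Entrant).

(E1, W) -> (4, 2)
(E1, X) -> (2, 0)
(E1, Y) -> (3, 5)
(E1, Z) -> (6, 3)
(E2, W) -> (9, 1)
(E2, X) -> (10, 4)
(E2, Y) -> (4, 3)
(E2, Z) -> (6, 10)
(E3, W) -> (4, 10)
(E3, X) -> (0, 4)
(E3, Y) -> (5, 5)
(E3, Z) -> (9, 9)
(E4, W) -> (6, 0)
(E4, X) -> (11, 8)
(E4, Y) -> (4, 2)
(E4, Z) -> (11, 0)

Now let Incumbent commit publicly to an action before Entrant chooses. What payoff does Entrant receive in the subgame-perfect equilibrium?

8

Work backward from Entrant's decision.
- E1: BR = Y, leader payoff 3.
- E2: BR = Z, leader payoff 6.
- E3: BR = W, leader payoff 4.
- E4: BR = X, leader payoff 11.
Among 3, 6, 4, 11, the best is 11 at E4. Subgame-perfect outcome: (E4, X) with payoffs (11, 8).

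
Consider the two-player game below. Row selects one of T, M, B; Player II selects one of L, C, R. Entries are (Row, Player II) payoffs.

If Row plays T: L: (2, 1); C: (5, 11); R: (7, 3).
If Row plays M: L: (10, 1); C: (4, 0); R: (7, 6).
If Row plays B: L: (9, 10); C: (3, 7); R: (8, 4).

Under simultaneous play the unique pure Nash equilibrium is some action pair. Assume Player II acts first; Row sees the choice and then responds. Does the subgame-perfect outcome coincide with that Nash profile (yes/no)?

yes

Backward induction with Player II moving first.
- L → Row plays M (best of 2, 10, 9); Player II gets 1.
- C → Row plays T (best of 5, 4, 3); Player II gets 11.
- R → Row plays B (best of 7, 7, 8); Player II gets 4.
Player II's induced payoffs are 1, 11, 4, so Player II commits to C. Subgame-perfect outcome: (T, C) with payoffs (5, 11).
Now find the simultaneous Nash equilibrium.
Row's best replies: L→M; C→T; R→B.
Player II's best replies: T→C; M→R; B→L.
The unique mutual best reply is (T, C), giving (5, 11).
Sequential outcome (T, C) coincides with the Nash profile (T, C).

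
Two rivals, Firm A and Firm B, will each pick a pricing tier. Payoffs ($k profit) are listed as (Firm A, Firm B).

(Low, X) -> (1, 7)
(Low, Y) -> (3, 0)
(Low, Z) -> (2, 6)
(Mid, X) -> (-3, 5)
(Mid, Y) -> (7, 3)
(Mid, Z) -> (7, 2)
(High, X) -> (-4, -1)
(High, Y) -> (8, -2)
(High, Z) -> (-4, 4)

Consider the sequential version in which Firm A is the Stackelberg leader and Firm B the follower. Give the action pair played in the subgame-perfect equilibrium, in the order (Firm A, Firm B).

Solve by backward induction (Firm A leads).
- Low: Firm B compares 7, 0, 6 and picks X; Firm A would get 1.
- Mid: Firm B compares 5, 3, 2 and picks X; Firm A would get -3.
- High: Firm B compares -1, -2, 4 and picks Z; Firm A would get -4.
Maximizing over 1, -3, -4, Firm A chooses Low. Subgame-perfect outcome: (Low, X) with payoffs (1, 7).

(Low, X)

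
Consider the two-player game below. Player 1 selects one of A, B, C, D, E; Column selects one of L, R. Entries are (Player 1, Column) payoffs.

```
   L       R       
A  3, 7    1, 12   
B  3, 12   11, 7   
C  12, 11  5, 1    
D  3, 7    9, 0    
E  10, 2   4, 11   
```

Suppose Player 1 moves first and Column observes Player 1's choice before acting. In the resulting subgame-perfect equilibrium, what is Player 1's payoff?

Work backward from Column's decision.
- A: BR = R, leader payoff 1.
- B: BR = L, leader payoff 3.
- C: BR = L, leader payoff 12.
- D: BR = L, leader payoff 3.
- E: BR = R, leader payoff 4.
Player 1's induced payoffs are 1, 3, 12, 3, 4, so Player 1 commits to C. Subgame-perfect outcome: (C, L) with payoffs (12, 11).

12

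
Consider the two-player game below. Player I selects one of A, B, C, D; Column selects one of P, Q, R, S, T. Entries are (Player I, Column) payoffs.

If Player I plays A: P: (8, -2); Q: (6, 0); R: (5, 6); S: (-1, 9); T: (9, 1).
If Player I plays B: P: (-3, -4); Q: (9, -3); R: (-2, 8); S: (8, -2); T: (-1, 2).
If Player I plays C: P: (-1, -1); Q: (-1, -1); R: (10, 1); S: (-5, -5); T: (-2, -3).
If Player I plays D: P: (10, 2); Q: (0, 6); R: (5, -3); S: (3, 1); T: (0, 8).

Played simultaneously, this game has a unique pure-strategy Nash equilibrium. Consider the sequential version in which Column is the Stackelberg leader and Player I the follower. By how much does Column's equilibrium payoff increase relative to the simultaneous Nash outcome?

Player I best-responds to each possible Column move:
- P → Player I plays D (best of 8, -3, -1, 10); Column gets 2.
- Q → Player I plays B (best of 6, 9, -1, 0); Column gets -3.
- R → Player I plays C (best of 5, -2, 10, 5); Column gets 1.
- S → Player I plays B (best of -1, 8, -5, 3); Column gets -2.
- T → Player I plays A (best of 9, -1, -2, 0); Column gets 1.
Among 2, -3, 1, -2, 1, the best is 2 at P. Subgame-perfect outcome: (D, P) with payoffs (10, 2).
Now find the simultaneous Nash equilibrium.
Player I's best replies: P→D; Q→B; R→C; S→B; T→A.
Column's best replies: A→S; B→R; C→R; D→T.
The unique mutual best reply is (C, R), giving (10, 1).
Column's commitment gain: 2 − 1 = 1.

1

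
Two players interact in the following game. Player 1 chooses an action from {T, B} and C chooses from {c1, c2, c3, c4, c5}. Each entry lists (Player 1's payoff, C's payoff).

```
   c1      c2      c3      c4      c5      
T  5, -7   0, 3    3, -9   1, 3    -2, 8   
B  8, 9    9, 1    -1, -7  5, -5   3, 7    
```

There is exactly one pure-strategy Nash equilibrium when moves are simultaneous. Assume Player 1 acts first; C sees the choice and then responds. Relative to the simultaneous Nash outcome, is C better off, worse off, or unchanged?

Backward induction with Player 1 moving first.
- T → C plays c5 (best of -7, 3, -9, 3, 8); Player 1 gets -2.
- B → C plays c1 (best of 9, 1, -7, -5, 7); Player 1 gets 8.
Maximizing over -2, 8, Player 1 chooses B. Subgame-perfect outcome: (B, c1) with payoffs (8, 9).
Now find the simultaneous Nash equilibrium.
Player 1's best replies: c1→B; c2→B; c3→T; c4→B; c5→B.
C's best replies: T→c5; B→c1.
The unique mutual best reply is (B, c1), giving (8, 9).
C earns 9 sequentially versus 9 at the Nash outcome: unchanged.

unchanged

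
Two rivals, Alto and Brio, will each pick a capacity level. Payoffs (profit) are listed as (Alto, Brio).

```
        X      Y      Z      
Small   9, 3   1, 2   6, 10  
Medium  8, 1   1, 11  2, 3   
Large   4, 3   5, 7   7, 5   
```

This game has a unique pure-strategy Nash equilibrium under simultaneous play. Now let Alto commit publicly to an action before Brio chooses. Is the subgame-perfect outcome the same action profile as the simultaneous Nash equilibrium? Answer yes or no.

no

Solve by backward induction (Alto leads).
- Small: BR = Z, leader payoff 6.
- Medium: BR = Y, leader payoff 1.
- Large: BR = Y, leader payoff 5.
Among 6, 1, 5, the best is 6 at Small. Subgame-perfect outcome: (Small, Z) with payoffs (6, 10).
For the simultaneous game, intersect best replies.
Alto's best replies: X→Small; Y→Large; Z→Large.
Brio's best replies: Small→Z; Medium→Y; Large→Y.
Only (Large, Y) has each player best-responding; Nash payoffs (5, 7).
Sequential outcome (Small, Z) differs from the Nash profile (Large, Y).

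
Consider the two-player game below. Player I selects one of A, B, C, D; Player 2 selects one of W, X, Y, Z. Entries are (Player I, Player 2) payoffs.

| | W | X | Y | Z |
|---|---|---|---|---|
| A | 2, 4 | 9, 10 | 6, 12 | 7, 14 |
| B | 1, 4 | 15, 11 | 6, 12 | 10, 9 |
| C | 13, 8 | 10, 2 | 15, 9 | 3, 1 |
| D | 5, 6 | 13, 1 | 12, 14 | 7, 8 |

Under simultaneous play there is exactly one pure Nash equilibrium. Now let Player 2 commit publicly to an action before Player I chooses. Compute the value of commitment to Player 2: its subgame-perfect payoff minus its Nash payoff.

2

Solve by backward induction (Player 2 leads).
- W: Player I compares 2, 1, 13, 5 and picks C; Player 2 would get 8.
- X: Player I compares 9, 15, 10, 13 and picks B; Player 2 would get 11.
- Y: Player I compares 6, 6, 15, 12 and picks C; Player 2 would get 9.
- Z: Player I compares 7, 10, 3, 7 and picks B; Player 2 would get 9.
Among 8, 11, 9, 9, the best is 11 at X. Subgame-perfect outcome: (B, X) with payoffs (15, 11).
For the simultaneous game, intersect best replies.
Player I's best replies: W→C; X→B; Y→C; Z→B.
Player 2's best replies: A→Z; B→Y; C→Y; D→Y.
The unique mutual best reply is (C, Y), giving (15, 9).
Player 2's commitment gain: 11 − 9 = 2.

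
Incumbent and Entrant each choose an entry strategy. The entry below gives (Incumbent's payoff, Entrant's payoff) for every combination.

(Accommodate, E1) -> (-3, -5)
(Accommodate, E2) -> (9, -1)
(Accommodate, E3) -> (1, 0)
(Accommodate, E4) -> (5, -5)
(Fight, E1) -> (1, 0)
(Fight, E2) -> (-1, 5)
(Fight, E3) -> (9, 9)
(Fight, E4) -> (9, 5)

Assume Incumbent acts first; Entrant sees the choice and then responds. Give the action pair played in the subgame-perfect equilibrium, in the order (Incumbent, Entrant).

Work backward from Entrant's decision.
- Accommodate → Entrant plays E3 (best of -5, -1, 0, -5); Incumbent gets 1.
- Fight → Entrant plays E3 (best of 0, 5, 9, 5); Incumbent gets 9.
Incumbent's induced payoffs are 1, 9, so Incumbent commits to Fight. Subgame-perfect outcome: (Fight, E3) with payoffs (9, 9).

(Fight, E3)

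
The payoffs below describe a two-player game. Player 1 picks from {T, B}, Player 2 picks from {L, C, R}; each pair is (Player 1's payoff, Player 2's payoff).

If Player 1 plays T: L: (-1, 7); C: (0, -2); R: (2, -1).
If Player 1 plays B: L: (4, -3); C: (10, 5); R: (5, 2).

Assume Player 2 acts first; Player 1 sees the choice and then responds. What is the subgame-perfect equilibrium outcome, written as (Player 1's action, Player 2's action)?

(B, C)

Work backward from Player 1's decision.
- L: Player 1 compares -1, 4 and picks B; Player 2 would get -3.
- C: Player 1 compares 0, 10 and picks B; Player 2 would get 5.
- R: Player 1 compares 2, 5 and picks B; Player 2 would get 2.
Among -3, 5, 2, the best is 5 at C. Subgame-perfect outcome: (B, C) with payoffs (10, 5).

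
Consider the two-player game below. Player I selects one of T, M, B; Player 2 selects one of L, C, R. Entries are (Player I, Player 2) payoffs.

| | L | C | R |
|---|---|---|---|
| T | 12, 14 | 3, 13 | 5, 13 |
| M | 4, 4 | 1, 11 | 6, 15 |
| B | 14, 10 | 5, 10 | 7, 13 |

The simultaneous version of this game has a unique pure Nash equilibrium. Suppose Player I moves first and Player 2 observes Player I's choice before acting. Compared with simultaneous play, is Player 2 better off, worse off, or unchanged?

Work backward from Player 2's decision.
- T → Player 2 plays L (best of 14, 13, 13); Player I gets 12.
- M → Player 2 plays R (best of 4, 11, 15); Player I gets 6.
- B → Player 2 plays R (best of 10, 10, 13); Player I gets 7.
Maximizing over 12, 6, 7, Player I chooses T. Subgame-perfect outcome: (T, L) with payoffs (12, 14).
For the simultaneous game, intersect best replies.
Player I's best replies: L→B; C→B; R→B.
Player 2's best replies: T→L; M→R; B→R.
Only (B, R) has each player best-responding; Nash payoffs (7, 13).
Player 2 earns 14 sequentially versus 13 at the Nash outcome: better off.

better off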